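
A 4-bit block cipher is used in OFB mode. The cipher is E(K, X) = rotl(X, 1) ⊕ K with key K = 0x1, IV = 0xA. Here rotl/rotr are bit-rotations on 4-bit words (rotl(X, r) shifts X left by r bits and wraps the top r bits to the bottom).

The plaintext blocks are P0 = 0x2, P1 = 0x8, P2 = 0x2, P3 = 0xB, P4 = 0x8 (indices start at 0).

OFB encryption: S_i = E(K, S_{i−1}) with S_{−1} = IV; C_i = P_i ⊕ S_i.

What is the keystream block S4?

0xB

C0: S = E(K, 0xA) = 0x4; 0x2 ⊕ 0x4 = 0x6.
C1: S = E(K, 0x4) = 0x9; 0x8 ⊕ 0x9 = 0x1.
C2: S = E(K, 0x9) = 0x2; 0x2 ⊕ 0x2 = 0x0.
C3: S = E(K, 0x2) = 0x5; 0xB ⊕ 0x5 = 0xE.
C4: S = E(K, 0x5) = 0xB; 0x8 ⊕ 0xB = 0x3.
So S4 = 0xB.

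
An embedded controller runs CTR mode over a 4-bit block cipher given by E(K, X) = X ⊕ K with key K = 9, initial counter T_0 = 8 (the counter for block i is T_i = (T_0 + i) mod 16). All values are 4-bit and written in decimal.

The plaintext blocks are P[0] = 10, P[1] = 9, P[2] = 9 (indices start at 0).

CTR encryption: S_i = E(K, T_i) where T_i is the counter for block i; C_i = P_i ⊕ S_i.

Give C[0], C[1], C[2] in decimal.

C[0]: T = 8, S = E(K, T) = 1; 10 ⊕ 1 = 11.
C[1]: T = 9, S = E(K, T) = 0; 9 ⊕ 0 = 9.
C[2]: T = 10, S = E(K, T) = 3; 9 ⊕ 3 = 10.

C[0] = 11, C[1] = 9, C[2] = 10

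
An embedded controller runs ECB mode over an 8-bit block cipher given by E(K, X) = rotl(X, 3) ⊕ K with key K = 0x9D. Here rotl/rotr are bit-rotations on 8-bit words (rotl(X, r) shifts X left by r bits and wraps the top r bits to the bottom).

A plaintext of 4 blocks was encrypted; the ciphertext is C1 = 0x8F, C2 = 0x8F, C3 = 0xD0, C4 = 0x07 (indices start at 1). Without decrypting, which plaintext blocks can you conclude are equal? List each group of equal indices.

ECB encrypts each block independently with the same key, so equal ciphertext blocks imply equal plaintext blocks.
C1 = C2 = 0x8F, so P1 = P2.

P1 = P2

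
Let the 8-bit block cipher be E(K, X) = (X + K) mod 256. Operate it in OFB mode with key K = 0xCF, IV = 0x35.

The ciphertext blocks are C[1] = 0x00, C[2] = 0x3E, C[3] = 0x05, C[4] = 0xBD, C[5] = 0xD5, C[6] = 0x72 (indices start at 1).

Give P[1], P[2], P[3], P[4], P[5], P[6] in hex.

P[1] = 0x04, P[2] = 0xED, P[3] = 0xA7, P[4] = 0xCC, P[5] = 0x95, P[6] = 0x7D

OFB decryption: S_i = E(K, S_{i−1}) with S_{0} = IV; P_i = C_i ⊕ S_i.
P[1]: S = E(K, 0x35) = 0x04; 0x00 ⊕ 0x04 = 0x04.
P[2]: S = E(K, 0x04) = 0xD3; 0x3E ⊕ 0xD3 = 0xED.
P[3]: S = E(K, 0xD3) = 0xA2; 0x05 ⊕ 0xA2 = 0xA7.
P[4]: S = E(K, 0xA2) = 0x71; 0xBD ⊕ 0x71 = 0xCC.
P[5]: S = E(K, 0x71) = 0x40; 0xD5 ⊕ 0x40 = 0x95.
P[6]: S = E(K, 0x40) = 0x0F; 0x72 ⊕ 0x0F = 0x7D.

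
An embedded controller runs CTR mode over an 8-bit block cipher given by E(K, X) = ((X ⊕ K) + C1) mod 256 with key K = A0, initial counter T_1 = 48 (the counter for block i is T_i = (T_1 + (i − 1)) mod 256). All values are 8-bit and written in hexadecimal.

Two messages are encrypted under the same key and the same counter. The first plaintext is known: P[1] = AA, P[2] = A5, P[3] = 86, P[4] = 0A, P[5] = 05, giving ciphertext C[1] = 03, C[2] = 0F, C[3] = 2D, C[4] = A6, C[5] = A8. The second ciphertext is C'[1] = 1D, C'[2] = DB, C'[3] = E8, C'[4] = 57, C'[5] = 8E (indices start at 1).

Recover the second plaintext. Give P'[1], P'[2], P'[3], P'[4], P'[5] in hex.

In CTR with a reused counter, both messages share the same keystream S_i, so C_i ⊕ C'_i = P_i ⊕ P'_i and thus P'_i = P_i ⊕ C_i ⊕ C'_i.
P'[1]: AA ⊕ 03 ⊕ 1D = B4.
P'[2]: A5 ⊕ 0F ⊕ DB = 71.
P'[3]: 86 ⊕ 2D ⊕ E8 = 43.
P'[4]: 0A ⊕ A6 ⊕ 57 = FB.
P'[5]: 05 ⊕ A8 ⊕ 8E = 23.

P'[1] = B4, P'[2] = 71, P'[3] = 43, P'[4] = FB, P'[5] = 23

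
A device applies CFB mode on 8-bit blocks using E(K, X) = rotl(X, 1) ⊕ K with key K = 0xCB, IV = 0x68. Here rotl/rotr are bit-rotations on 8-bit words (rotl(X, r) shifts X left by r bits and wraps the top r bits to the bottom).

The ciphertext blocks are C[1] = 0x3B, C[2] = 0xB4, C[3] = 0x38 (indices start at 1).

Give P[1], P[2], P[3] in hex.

CFB decryption: P_i = C_i ⊕ E(K, C_{i−1}), with C_{0} = IV.
P[1]: E(K, 0x68) = 0x1B; 0x3B ⊕ 0x1B = 0x20.
P[2]: E(K, 0x3B) = 0xBD; 0xB4 ⊕ 0xBD = 0x09.
P[3]: E(K, 0xB4) = 0xA2; 0x38 ⊕ 0xA2 = 0x9A.

P[1] = 0x20, P[2] = 0x09, P[3] = 0x9A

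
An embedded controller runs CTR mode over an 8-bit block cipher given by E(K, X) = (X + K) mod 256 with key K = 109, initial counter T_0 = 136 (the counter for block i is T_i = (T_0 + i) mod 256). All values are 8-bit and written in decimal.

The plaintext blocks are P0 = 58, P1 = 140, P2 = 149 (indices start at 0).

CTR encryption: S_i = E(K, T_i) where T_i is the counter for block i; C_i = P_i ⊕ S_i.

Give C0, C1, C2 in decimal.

C0: T = 136, S = E(K, T) = 245; 58 ⊕ 245 = 207.
C1: T = 137, S = E(K, T) = 246; 140 ⊕ 246 = 122.
C2: T = 138, S = E(K, T) = 247; 149 ⊕ 247 = 98.

C0 = 207, C1 = 122, C2 = 98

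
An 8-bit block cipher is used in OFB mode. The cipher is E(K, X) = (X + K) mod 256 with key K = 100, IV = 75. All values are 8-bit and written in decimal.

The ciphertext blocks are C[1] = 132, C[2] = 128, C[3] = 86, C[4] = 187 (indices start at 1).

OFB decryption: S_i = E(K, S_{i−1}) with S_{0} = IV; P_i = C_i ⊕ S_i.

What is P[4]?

P[4] = 96

P[1]: S = E(K, 75) = 175; 132 ⊕ 175 = 43.
P[2]: S = E(K, 175) = 19; 128 ⊕ 19 = 147.
P[3]: S = E(K, 19) = 119; 86 ⊕ 119 = 33.
P[4]: S = E(K, 119) = 219; 187 ⊕ 219 = 96.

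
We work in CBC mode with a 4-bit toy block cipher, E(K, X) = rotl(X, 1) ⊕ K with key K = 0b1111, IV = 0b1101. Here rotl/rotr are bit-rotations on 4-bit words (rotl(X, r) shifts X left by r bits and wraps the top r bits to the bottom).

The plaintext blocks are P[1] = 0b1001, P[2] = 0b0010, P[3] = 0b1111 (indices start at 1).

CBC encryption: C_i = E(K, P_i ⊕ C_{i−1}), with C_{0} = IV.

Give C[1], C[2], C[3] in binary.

C[1] = 0b0111, C[2] = 0b0101, C[3] = 0b1010

C[1]: P[1] ⊕ 0b1101 = 0b0100; E(K, 0b0100) = 0b0111.
C[2]: P[2] ⊕ 0b0111 = 0b0101; E(K, 0b0101) = 0b0101.
C[3]: P[3] ⊕ 0b0101 = 0b1010; E(K, 0b1010) = 0b1010.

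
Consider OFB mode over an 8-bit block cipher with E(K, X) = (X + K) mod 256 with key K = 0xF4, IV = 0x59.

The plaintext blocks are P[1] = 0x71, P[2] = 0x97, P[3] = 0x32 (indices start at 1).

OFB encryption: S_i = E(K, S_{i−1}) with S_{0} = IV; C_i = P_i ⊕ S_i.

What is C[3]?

C[3] = 0x07

C[1]: S = E(K, 0x59) = 0x4D; 0x71 ⊕ 0x4D = 0x3C.
C[2]: S = E(K, 0x4D) = 0x41; 0x97 ⊕ 0x41 = 0xD6.
C[3]: S = E(K, 0x41) = 0x35; 0x32 ⊕ 0x35 = 0x07.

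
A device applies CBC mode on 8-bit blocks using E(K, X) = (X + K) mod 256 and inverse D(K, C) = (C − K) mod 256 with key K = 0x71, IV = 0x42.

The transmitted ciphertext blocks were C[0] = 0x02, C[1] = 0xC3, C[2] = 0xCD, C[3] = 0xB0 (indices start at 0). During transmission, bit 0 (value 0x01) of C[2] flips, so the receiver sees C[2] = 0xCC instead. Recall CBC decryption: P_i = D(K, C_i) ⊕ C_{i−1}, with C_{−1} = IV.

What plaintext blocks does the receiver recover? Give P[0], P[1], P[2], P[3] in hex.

Only C[2] changed, to 0xCC. In CBC, a change in C_i garbles P_i and flips the same bit in P_{i+1}. Decrypting the received ciphertext:
P[0]: D(K, 0x02) = 0x91; 0x91 ⊕ 0x42 = 0xD3.
P[1]: D(K, 0xC3) = 0x52; 0x52 ⊕ 0x02 = 0x50.
P[2]: D(K, 0xCC) = 0x5B; 0x5B ⊕ 0xC3 = 0x98.
P[3]: D(K, 0xB0) = 0x3F; 0x3F ⊕ 0xCC = 0xF3.
Blocks that differ from the original plaintext: P[2], P[3].

P[0] = 0xD3, P[1] = 0x50, P[2] = 0x98, P[3] = 0xF3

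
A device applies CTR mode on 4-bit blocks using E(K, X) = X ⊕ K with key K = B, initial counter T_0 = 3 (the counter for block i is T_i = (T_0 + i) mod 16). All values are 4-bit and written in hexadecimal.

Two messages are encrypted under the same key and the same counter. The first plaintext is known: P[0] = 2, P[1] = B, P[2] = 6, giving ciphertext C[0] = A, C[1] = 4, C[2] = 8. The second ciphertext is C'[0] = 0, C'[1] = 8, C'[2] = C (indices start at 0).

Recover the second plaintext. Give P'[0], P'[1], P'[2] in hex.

In CTR with a reused counter, both messages share the same keystream S_i, so C_i ⊕ C'_i = P_i ⊕ P'_i and thus P'_i = P_i ⊕ C_i ⊕ C'_i.
P'[0]: 2 ⊕ A ⊕ 0 = 8.
P'[1]: B ⊕ 4 ⊕ 8 = 7.
P'[2]: 6 ⊕ 8 ⊕ C = 2.

P'[0] = 8, P'[1] = 7, P'[2] = 2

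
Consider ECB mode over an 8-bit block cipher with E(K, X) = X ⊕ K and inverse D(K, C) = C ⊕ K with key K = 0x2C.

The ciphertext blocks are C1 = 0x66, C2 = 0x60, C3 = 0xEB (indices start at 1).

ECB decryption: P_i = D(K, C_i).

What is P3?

P3: D(K, 0xEB) = 0xC7.

P3 = 0xC7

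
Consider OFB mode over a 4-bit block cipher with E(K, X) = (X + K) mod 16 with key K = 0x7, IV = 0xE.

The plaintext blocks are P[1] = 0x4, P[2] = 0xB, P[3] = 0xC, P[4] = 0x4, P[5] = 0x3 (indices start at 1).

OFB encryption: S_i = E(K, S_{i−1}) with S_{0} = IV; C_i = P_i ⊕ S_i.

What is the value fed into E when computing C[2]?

0x5

C[1]: S = E(K, 0xE) = 0x5; 0x4 ⊕ 0x5 = 0x1.
C[2]: S = E(K, 0x5) = 0xC; 0xB ⊕ 0xC = 0x7.
So the input to E for block [2] is 0x5.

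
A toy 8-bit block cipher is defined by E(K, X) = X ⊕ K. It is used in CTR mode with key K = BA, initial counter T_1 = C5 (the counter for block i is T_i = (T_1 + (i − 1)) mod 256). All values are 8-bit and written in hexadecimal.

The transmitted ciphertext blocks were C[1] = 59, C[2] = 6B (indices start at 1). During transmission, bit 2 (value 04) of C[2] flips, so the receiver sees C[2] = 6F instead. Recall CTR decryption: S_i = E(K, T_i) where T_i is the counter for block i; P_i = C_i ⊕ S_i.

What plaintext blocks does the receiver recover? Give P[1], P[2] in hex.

P[1] = 26, P[2] = 13

Only C[2] changed, to 6F. In CTR, a change in C_i flips the same bit in P_i only; the keystream is unaffected. Decrypting the received ciphertext:
P[1]: T = C5, S = E(K, T) = 7F; 59 ⊕ 7F = 26.
P[2]: T = C6, S = E(K, T) = 7C; 6F ⊕ 7C = 13.
Blocks that differ from the original plaintext: P[2].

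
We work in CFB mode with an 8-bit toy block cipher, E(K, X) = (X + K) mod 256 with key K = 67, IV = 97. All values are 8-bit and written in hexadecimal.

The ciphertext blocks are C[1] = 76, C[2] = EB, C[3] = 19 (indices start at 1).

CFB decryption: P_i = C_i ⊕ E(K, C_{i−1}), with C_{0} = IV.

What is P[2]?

P[2]: E(K, 76) = DD; EB ⊕ DD = 36.

P[2] = 36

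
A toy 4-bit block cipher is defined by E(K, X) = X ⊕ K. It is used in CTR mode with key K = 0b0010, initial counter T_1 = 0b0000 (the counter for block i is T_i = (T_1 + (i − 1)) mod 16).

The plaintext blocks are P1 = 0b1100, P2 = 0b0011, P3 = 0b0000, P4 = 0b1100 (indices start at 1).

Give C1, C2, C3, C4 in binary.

C1 = 0b1110, C2 = 0b0000, C3 = 0b0000, C4 = 0b1101

CTR encryption: S_i = E(K, T_i) where T_i is the counter for block i; C_i = P_i ⊕ S_i.
C1: T = 0b0000, S = E(K, T) = 0b0010; 0b1100 ⊕ 0b0010 = 0b1110.
C2: T = 0b0001, S = E(K, T) = 0b0011; 0b0011 ⊕ 0b0011 = 0b0000.
C3: T = 0b0010, S = E(K, T) = 0b0000; 0b0000 ⊕ 0b0000 = 0b0000.
C4: T = 0b0011, S = E(K, T) = 0b0001; 0b1100 ⊕ 0b0001 = 0b1101.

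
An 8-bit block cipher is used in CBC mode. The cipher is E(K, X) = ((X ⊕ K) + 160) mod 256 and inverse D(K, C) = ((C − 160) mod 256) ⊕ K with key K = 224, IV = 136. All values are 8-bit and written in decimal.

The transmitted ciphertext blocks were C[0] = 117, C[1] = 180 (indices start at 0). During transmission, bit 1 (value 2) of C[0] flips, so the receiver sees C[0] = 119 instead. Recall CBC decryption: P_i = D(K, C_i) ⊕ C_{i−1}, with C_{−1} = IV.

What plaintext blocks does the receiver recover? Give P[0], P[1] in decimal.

P[0] = 191, P[1] = 131

Only C[0] changed, to 119. In CBC, a change in C_i garbles P_i and flips the same bit in P_{i+1}. Decrypting the received ciphertext:
P[0]: D(K, 119) = 55; 55 ⊕ 136 = 191.
P[1]: D(K, 180) = 244; 244 ⊕ 119 = 131.
Blocks that differ from the original plaintext: P[0], P[1].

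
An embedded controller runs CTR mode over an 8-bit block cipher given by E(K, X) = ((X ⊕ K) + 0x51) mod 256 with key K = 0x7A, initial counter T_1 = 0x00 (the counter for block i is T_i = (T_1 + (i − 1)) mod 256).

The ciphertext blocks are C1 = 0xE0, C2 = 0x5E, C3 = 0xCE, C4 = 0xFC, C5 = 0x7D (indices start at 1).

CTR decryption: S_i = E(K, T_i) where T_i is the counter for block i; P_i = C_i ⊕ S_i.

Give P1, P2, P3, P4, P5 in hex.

P1: T = 0x00, S = E(K, T) = 0xCB; 0xE0 ⊕ 0xCB = 0x2B.
P2: T = 0x01, S = E(K, T) = 0xCC; 0x5E ⊕ 0xCC = 0x92.
P3: T = 0x02, S = E(K, T) = 0xC9; 0xCE ⊕ 0xC9 = 0x07.
P4: T = 0x03, S = E(K, T) = 0xCA; 0xFC ⊕ 0xCA = 0x36.
P5: T = 0x04, S = E(K, T) = 0xCF; 0x7D ⊕ 0xCF = 0xB2.

P1 = 0x2B, P2 = 0x92, P3 = 0x07, P4 = 0x36, P5 = 0xB2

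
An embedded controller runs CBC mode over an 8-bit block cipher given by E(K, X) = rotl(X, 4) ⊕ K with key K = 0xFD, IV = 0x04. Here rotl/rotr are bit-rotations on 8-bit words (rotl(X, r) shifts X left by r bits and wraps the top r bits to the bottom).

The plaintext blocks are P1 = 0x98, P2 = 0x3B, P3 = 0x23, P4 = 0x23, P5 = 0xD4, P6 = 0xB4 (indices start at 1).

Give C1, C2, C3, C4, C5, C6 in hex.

C1 = 0x34, C2 = 0x0D, C3 = 0x1F, C4 = 0x3E, C5 = 0x53, C6 = 0x83

CBC encryption: C_i = E(K, P_i ⊕ C_{i−1}), with C_{0} = IV.
C1: P1 ⊕ 0x04 = 0x9C; E(K, 0x9C) = 0x34.
C2: P2 ⊕ 0x34 = 0x0F; E(K, 0x0F) = 0x0D.
C3: P3 ⊕ 0x0D = 0x2E; E(K, 0x2E) = 0x1F.
C4: P4 ⊕ 0x1F = 0x3C; E(K, 0x3C) = 0x3E.
C5: P5 ⊕ 0x3E = 0xEA; E(K, 0xEA) = 0x53.
C6: P6 ⊕ 0x53 = 0xE7; E(K, 0xE7) = 0x83.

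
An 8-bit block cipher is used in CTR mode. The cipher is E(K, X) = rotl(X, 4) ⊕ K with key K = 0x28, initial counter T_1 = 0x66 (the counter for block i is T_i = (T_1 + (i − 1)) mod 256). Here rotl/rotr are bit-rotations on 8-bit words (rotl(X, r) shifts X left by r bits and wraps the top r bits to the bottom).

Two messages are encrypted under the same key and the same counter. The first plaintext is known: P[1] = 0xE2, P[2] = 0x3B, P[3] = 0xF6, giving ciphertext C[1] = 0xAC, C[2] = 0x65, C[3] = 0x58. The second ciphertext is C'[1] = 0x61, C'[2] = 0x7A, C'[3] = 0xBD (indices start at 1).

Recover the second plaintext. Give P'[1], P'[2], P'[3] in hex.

P'[1] = 0x2F, P'[2] = 0x24, P'[3] = 0x13

In CTR with a reused counter, both messages share the same keystream S_i, so C_i ⊕ C'_i = P_i ⊕ P'_i and thus P'_i = P_i ⊕ C_i ⊕ C'_i.
P'[1]: 0xE2 ⊕ 0xAC ⊕ 0x61 = 0x2F.
P'[2]: 0x3B ⊕ 0x65 ⊕ 0x7A = 0x24.
P'[3]: 0xF6 ⊕ 0x58 ⊕ 0xBD = 0x13.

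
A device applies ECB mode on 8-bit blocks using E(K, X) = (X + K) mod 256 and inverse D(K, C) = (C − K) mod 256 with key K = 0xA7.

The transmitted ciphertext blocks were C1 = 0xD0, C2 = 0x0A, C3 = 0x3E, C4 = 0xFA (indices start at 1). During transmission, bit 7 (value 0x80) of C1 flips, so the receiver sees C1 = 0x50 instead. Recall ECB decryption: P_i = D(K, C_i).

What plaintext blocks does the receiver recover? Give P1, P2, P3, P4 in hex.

P1 = 0xA9, P2 = 0x63, P3 = 0x97, P4 = 0x53

Only C1 changed, to 0x50. In ECB, a change in C_i affects only P_i. Decrypting the received ciphertext:
P1: D(K, 0x50) = 0xA9.
P2: D(K, 0x0A) = 0x63.
P3: D(K, 0x3E) = 0x97.
P4: D(K, 0xFA) = 0x53.
Blocks that differ from the original plaintext: P1.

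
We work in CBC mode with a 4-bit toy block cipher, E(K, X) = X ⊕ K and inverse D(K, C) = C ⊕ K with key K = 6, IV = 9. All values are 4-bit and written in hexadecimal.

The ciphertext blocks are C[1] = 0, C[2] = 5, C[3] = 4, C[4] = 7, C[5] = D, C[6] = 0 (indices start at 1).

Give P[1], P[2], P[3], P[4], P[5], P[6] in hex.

P[1] = F, P[2] = 3, P[3] = 7, P[4] = 5, P[5] = C, P[6] = B

CBC decryption: P_i = D(K, C_i) ⊕ C_{i−1}, with C_{0} = IV.
P[1]: D(K, 0) = 6; 6 ⊕ 9 = F.
P[2]: D(K, 5) = 3; 3 ⊕ 0 = 3.
P[3]: D(K, 4) = 2; 2 ⊕ 5 = 7.
P[4]: D(K, 7) = 1; 1 ⊕ 4 = 5.
P[5]: D(K, D) = B; B ⊕ 7 = C.
P[6]: D(K, 0) = 6; 6 ⊕ D = B.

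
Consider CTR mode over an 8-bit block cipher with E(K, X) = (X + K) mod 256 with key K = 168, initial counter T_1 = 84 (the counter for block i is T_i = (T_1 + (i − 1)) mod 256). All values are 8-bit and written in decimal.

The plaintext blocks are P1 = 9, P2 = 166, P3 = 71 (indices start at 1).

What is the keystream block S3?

254

CTR encryption: S_i = E(K, T_i) where T_i is the counter for block i; C_i = P_i ⊕ S_i.
C1: T = 84, S = E(K, T) = 252; 9 ⊕ 252 = 245.
C2: T = 85, S = E(K, T) = 253; 166 ⊕ 253 = 91.
C3: T = 86, S = E(K, T) = 254; 71 ⊕ 254 = 185.
So S3 = 254.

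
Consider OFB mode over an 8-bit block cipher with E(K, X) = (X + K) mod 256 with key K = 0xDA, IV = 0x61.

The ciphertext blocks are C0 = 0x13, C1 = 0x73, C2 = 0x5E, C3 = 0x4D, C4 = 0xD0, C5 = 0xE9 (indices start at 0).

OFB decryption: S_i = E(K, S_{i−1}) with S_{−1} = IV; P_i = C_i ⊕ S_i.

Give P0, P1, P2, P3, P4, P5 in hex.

P0 = 0x28, P1 = 0x66, P2 = 0xB1, P3 = 0x84, P4 = 0x73, P5 = 0x94

P0: S = E(K, 0x61) = 0x3B; 0x13 ⊕ 0x3B = 0x28.
P1: S = E(K, 0x3B) = 0x15; 0x73 ⊕ 0x15 = 0x66.
P2: S = E(K, 0x15) = 0xEF; 0x5E ⊕ 0xEF = 0xB1.
P3: S = E(K, 0xEF) = 0xC9; 0x4D ⊕ 0xC9 = 0x84.
P4: S = E(K, 0xC9) = 0xA3; 0xD0 ⊕ 0xA3 = 0x73.
P5: S = E(K, 0xA3) = 0x7D; 0xE9 ⊕ 0x7D = 0x94.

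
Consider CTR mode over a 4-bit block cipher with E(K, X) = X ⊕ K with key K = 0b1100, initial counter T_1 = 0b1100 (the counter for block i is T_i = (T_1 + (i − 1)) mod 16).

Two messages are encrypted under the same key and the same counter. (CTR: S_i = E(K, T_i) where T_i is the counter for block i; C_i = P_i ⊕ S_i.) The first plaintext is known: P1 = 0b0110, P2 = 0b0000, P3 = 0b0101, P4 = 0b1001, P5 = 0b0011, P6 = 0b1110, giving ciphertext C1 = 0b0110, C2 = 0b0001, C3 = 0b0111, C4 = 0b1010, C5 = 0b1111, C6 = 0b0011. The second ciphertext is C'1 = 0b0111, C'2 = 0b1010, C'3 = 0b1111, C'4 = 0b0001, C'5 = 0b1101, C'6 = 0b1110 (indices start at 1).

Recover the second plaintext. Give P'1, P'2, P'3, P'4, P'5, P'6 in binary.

In CTR with a reused counter, both messages share the same keystream S_i, so C_i ⊕ C'_i = P_i ⊕ P'_i and thus P'_i = P_i ⊕ C_i ⊕ C'_i.
P'1: 0b0110 ⊕ 0b0110 ⊕ 0b0111 = 0b0111.
P'2: 0b0000 ⊕ 0b0001 ⊕ 0b1010 = 0b1011.
P'3: 0b0101 ⊕ 0b0111 ⊕ 0b1111 = 0b1101.
P'4: 0b1001 ⊕ 0b1010 ⊕ 0b0001 = 0b0010.
P'5: 0b0011 ⊕ 0b1111 ⊕ 0b1101 = 0b0001.
P'6: 0b1110 ⊕ 0b0011 ⊕ 0b1110 = 0b0011.

P'1 = 0b0111, P'2 = 0b1011, P'3 = 0b1101, P'4 = 0b0010, P'5 = 0b0001, P'6 = 0b0011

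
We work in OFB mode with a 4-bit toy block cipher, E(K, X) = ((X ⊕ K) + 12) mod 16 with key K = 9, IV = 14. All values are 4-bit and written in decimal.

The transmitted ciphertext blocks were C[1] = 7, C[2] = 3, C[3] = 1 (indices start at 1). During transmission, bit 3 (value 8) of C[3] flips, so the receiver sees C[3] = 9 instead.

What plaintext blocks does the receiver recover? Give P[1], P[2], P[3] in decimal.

P[1] = 4, P[2] = 5, P[3] = 2

OFB decryption: S_i = E(K, S_{i−1}) with S_{0} = IV; P_i = C_i ⊕ S_i.
Only C[3] changed, to 9. In OFB, a change in C_i flips the same bit in P_i only; the keystream is unaffected. Decrypting the received ciphertext:
P[1]: S = E(K, 14) = 3; 7 ⊕ 3 = 4.
P[2]: S = E(K, 3) = 6; 3 ⊕ 6 = 5.
P[3]: S = E(K, 6) = 11; 9 ⊕ 11 = 2.
Blocks that differ from the original plaintext: P[3].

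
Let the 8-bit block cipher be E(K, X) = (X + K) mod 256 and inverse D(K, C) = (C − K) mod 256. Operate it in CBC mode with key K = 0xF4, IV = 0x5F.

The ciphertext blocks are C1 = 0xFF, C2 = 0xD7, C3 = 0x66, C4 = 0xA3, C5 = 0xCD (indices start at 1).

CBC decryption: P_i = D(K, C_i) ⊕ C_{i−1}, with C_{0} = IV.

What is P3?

P3 = 0xA5

P3: D(K, 0x66) = 0x72; 0x72 ⊕ 0xD7 = 0xA5.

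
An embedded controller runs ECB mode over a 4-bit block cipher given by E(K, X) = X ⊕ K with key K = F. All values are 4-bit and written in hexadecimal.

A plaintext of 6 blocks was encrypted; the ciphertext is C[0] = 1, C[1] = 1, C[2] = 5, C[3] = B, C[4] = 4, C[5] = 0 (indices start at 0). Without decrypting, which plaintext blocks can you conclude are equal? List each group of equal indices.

ECB encrypts each block independently with the same key, so equal ciphertext blocks imply equal plaintext blocks.
C[0] = C[1] = 1, so P[0] = P[1].

P[0] = P[1]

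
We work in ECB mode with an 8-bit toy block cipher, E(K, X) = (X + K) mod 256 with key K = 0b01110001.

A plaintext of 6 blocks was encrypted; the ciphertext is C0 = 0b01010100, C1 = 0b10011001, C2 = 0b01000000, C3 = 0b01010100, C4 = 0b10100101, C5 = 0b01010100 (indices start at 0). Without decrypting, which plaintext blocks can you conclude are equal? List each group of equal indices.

P0 = P3 = P5

ECB encrypts each block independently with the same key, so equal ciphertext blocks imply equal plaintext blocks.
C0 = C3 = C5 = 0b01010100, so P0 = P3 = P5.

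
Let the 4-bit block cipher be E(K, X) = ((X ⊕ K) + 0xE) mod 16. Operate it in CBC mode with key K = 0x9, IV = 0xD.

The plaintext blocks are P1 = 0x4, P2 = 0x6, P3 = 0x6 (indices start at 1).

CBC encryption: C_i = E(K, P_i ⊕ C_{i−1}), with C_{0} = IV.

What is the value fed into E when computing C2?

0x8

C1: P1 ⊕ 0xD = 0x9; E(K, 0x9) = 0xE.
C2: P2 ⊕ 0xE = 0x8; E(K, 0x8) = 0xF.
So the input to E for block 2 is 0x8.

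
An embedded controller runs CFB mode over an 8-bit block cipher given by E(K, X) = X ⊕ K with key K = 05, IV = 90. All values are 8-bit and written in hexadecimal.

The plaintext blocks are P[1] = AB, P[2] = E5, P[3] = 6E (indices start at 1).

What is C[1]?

CFB encryption: C_i = P_i ⊕ E(K, C_{i−1}), with C_{0} = IV.
C[1]: E(K, 90) = 95; AB ⊕ 95 = 3E.

C[1] = 3E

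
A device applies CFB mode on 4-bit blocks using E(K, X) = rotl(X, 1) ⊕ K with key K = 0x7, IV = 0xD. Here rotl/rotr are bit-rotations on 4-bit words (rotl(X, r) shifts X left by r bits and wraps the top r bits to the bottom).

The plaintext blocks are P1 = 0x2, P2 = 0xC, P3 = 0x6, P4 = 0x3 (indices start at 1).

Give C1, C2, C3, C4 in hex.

CFB encryption: C_i = P_i ⊕ E(K, C_{i−1}), with C_{0} = IV.
C1: E(K, 0xD) = 0xC; 0x2 ⊕ 0xC = 0xE.
C2: E(K, 0xE) = 0xA; 0xC ⊕ 0xA = 0x6.
C3: E(K, 0x6) = 0xB; 0x6 ⊕ 0xB = 0xD.
C4: E(K, 0xD) = 0xC; 0x3 ⊕ 0xC = 0xF.

C1 = 0xE, C2 = 0x6, C3 = 0xD, C4 = 0xF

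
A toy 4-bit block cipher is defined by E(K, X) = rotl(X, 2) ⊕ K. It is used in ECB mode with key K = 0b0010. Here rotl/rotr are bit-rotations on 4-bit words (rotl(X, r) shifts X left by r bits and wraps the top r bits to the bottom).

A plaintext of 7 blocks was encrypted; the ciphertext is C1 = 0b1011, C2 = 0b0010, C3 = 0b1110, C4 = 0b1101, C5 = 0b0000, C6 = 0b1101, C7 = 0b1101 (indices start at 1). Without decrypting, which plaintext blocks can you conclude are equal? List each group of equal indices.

ECB encrypts each block independently with the same key, so equal ciphertext blocks imply equal plaintext blocks.
C4 = C6 = C7 = 0b1101, so P4 = P6 = P7.

P4 = P6 = P7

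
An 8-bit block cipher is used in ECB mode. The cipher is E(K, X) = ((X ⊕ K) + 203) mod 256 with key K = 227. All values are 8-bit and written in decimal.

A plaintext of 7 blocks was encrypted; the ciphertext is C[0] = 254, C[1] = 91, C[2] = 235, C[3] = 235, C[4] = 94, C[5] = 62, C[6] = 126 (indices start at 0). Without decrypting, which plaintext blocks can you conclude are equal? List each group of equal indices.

P[2] = P[3]

ECB encrypts each block independently with the same key, so equal ciphertext blocks imply equal plaintext blocks.
C[2] = C[3] = 235, so P[2] = P[3].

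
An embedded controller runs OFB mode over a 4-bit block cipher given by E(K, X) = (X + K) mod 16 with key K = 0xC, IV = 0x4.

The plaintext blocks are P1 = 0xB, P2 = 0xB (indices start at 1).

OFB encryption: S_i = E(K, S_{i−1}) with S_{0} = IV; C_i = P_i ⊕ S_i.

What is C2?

C1: S = E(K, 0x4) = 0x0; 0xB ⊕ 0x0 = 0xB.
C2: S = E(K, 0x0) = 0xC; 0xB ⊕ 0xC = 0x7.

C2 = 0x7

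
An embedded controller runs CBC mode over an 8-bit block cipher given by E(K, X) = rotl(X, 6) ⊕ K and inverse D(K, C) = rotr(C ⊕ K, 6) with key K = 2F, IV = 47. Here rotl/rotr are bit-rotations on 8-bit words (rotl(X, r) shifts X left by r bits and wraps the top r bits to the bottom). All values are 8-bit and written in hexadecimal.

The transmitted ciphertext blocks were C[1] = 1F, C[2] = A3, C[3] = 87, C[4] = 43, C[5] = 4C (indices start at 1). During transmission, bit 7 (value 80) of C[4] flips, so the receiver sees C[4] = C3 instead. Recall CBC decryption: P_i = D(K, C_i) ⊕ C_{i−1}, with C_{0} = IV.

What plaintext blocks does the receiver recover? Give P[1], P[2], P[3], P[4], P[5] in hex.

P[1] = 87, P[2] = 2D, P[3] = 01, P[4] = 34, P[5] = 4E

Only C[4] changed, to C3. In CBC, a change in C_i garbles P_i and flips the same bit in P_{i+1}. Decrypting the received ciphertext:
P[1]: D(K, 1F) = C0; C0 ⊕ 47 = 87.
P[2]: D(K, A3) = 32; 32 ⊕ 1F = 2D.
P[3]: D(K, 87) = A2; A2 ⊕ A3 = 01.
P[4]: D(K, C3) = B3; B3 ⊕ 87 = 34.
P[5]: D(K, 4C) = 8D; 8D ⊕ C3 = 4E.
Blocks that differ from the original plaintext: P[4], P[5].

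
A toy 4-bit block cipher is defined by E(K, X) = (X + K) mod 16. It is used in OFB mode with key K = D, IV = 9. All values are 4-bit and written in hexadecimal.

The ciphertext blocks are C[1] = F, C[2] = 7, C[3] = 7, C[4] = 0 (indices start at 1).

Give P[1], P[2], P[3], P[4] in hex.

P[1] = 9, P[2] = 4, P[3] = 7, P[4] = D

OFB decryption: S_i = E(K, S_{i−1}) with S_{0} = IV; P_i = C_i ⊕ S_i.
P[1]: S = E(K, 9) = 6; F ⊕ 6 = 9.
P[2]: S = E(K, 6) = 3; 7 ⊕ 3 = 4.
P[3]: S = E(K, 3) = 0; 7 ⊕ 0 = 7.
P[4]: S = E(K, 0) = D; 0 ⊕ D = D.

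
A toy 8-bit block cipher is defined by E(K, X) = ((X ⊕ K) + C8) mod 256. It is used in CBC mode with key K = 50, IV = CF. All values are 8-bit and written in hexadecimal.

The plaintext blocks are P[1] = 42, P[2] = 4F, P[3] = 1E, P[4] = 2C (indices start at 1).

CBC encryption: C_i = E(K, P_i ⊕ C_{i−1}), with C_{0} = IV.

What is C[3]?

C[1]: P[1] ⊕ CF = 8D; E(K, 8D) = A5.
C[2]: P[2] ⊕ A5 = EA; E(K, EA) = 82.
C[3]: P[3] ⊕ 82 = 9C; E(K, 9C) = 94.

C[3] = 94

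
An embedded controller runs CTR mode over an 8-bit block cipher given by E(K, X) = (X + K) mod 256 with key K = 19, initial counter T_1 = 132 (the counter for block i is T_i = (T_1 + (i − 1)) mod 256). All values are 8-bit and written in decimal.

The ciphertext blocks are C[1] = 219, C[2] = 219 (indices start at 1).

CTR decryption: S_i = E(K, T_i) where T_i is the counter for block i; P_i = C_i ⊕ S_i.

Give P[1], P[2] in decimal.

P[1]: T = 132, S = E(K, T) = 151; 219 ⊕ 151 = 76.
P[2]: T = 133, S = E(K, T) = 152; 219 ⊕ 152 = 67.

P[1] = 76, P[2] = 67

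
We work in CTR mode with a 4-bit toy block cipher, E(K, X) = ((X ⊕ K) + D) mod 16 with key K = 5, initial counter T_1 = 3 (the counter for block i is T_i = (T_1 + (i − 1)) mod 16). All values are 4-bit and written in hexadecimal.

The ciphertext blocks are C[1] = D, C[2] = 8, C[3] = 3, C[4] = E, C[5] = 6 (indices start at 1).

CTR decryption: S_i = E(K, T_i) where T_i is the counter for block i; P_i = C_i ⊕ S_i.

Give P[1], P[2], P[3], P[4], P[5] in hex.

P[1] = E, P[2] = 6, P[3] = E, P[4] = E, P[5] = 9

P[1]: T = 3, S = E(K, T) = 3; D ⊕ 3 = E.
P[2]: T = 4, S = E(K, T) = E; 8 ⊕ E = 6.
P[3]: T = 5, S = E(K, T) = D; 3 ⊕ D = E.
P[4]: T = 6, S = E(K, T) = 0; E ⊕ 0 = E.
P[5]: T = 7, S = E(K, T) = F; 6 ⊕ F = 9.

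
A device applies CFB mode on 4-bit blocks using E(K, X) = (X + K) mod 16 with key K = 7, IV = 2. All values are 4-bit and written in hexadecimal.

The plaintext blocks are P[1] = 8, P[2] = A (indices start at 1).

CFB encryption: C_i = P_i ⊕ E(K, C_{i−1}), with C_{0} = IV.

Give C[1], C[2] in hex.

C[1] = 1, C[2] = 2

C[1]: E(K, 2) = 9; 8 ⊕ 9 = 1.
C[2]: E(K, 1) = 8; A ⊕ 8 = 2.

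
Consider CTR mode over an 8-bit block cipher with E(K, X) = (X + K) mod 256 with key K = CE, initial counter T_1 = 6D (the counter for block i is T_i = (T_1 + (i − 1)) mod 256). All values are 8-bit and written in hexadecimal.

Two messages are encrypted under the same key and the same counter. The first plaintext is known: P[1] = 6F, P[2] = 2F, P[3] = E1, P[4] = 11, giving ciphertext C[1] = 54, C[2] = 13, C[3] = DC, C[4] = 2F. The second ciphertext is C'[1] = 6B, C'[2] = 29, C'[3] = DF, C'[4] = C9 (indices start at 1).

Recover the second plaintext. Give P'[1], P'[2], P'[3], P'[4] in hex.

P'[1] = 50, P'[2] = 15, P'[3] = E2, P'[4] = F7

In CTR with a reused counter, both messages share the same keystream S_i, so C_i ⊕ C'_i = P_i ⊕ P'_i and thus P'_i = P_i ⊕ C_i ⊕ C'_i.
P'[1]: 6F ⊕ 54 ⊕ 6B = 50.
P'[2]: 2F ⊕ 13 ⊕ 29 = 15.
P'[3]: E1 ⊕ DC ⊕ DF = E2.
P'[4]: 11 ⊕ 2F ⊕ C9 = F7.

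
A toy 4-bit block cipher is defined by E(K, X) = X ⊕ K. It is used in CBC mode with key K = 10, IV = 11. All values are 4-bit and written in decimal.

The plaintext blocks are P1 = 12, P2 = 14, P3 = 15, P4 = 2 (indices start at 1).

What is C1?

CBC encryption: C_i = E(K, P_i ⊕ C_{i−1}), with C_{0} = IV.
C1: P1 ⊕ 11 = 7; E(K, 7) = 13.

C1 = 13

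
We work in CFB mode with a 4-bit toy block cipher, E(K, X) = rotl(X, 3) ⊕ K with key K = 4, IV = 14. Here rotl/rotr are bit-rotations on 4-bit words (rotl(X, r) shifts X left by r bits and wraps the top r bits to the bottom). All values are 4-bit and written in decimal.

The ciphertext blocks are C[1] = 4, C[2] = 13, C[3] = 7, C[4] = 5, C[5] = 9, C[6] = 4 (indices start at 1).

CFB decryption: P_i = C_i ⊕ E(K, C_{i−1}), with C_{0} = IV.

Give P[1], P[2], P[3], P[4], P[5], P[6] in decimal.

P[1] = 7, P[2] = 11, P[3] = 13, P[4] = 10, P[5] = 7, P[6] = 12

P[1]: E(K, 14) = 3; 4 ⊕ 3 = 7.
P[2]: E(K, 4) = 6; 13 ⊕ 6 = 11.
P[3]: E(K, 13) = 10; 7 ⊕ 10 = 13.
P[4]: E(K, 7) = 15; 5 ⊕ 15 = 10.
P[5]: E(K, 5) = 14; 9 ⊕ 14 = 7.
P[6]: E(K, 9) = 8; 4 ⊕ 8 = 12.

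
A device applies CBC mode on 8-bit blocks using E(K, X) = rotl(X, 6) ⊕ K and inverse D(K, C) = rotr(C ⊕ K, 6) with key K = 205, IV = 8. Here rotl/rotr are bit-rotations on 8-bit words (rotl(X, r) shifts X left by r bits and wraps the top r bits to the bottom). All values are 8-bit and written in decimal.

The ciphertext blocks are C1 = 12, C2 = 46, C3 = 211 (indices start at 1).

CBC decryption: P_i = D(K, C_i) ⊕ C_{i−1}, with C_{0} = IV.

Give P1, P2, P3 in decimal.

P1 = 15, P2 = 131, P3 = 86

P1: D(K, 12) = 7; 7 ⊕ 8 = 15.
P2: D(K, 46) = 143; 143 ⊕ 12 = 131.
P3: D(K, 211) = 120; 120 ⊕ 46 = 86.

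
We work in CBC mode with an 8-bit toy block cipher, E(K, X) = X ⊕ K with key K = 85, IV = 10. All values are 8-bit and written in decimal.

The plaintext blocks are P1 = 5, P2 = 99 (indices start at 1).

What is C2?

CBC encryption: C_i = E(K, P_i ⊕ C_{i−1}), with C_{0} = IV.
C1: P1 ⊕ 10 = 15; E(K, 15) = 90.
C2: P2 ⊕ 90 = 57; E(K, 57) = 108.

C2 = 108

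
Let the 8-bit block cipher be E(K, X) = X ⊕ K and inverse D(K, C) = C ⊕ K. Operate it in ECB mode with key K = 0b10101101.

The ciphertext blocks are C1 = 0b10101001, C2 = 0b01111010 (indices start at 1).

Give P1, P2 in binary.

ECB decryption: P_i = D(K, C_i).
P1: D(K, 0b10101001) = 0b00000100.
P2: D(K, 0b01111010) = 0b11010111.

P1 = 0b00000100, P2 = 0b11010111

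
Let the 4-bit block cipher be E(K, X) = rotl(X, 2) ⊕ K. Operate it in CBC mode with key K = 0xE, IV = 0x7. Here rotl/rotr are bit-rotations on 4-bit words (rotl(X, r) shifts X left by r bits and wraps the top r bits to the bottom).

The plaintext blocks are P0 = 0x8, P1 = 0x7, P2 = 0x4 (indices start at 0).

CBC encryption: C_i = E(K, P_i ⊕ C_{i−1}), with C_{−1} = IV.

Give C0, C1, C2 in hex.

C0 = 0x1, C1 = 0x7, C2 = 0x2

C0: P0 ⊕ 0x7 = 0xF; E(K, 0xF) = 0x1.
C1: P1 ⊕ 0x1 = 0x6; E(K, 0x6) = 0x7.
C2: P2 ⊕ 0x7 = 0x3; E(K, 0x3) = 0x2.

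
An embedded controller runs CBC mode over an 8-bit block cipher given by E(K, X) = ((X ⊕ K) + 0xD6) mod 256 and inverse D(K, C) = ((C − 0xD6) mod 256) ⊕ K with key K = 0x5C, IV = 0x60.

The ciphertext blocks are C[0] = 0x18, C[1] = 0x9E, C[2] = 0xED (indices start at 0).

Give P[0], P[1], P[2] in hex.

P[0] = 0x7E, P[1] = 0x8C, P[2] = 0xD5

CBC decryption: P_i = D(K, C_i) ⊕ C_{i−1}, with C_{−1} = IV.
P[0]: D(K, 0x18) = 0x1E; 0x1E ⊕ 0x60 = 0x7E.
P[1]: D(K, 0x9E) = 0x94; 0x94 ⊕ 0x18 = 0x8C.
P[2]: D(K, 0xED) = 0x4B; 0x4B ⊕ 0x9E = 0xD5.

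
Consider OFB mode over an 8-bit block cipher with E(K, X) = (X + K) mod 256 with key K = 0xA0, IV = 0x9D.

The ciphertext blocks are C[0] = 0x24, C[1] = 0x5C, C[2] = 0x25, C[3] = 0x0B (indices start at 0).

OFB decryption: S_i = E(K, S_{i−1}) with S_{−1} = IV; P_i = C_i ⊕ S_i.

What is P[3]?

P[0]: S = E(K, 0x9D) = 0x3D; 0x24 ⊕ 0x3D = 0x19.
P[1]: S = E(K, 0x3D) = 0xDD; 0x5C ⊕ 0xDD = 0x81.
P[2]: S = E(K, 0xDD) = 0x7D; 0x25 ⊕ 0x7D = 0x58.
P[3]: S = E(K, 0x7D) = 0x1D; 0x0B ⊕ 0x1D = 0x16.

P[3] = 0x16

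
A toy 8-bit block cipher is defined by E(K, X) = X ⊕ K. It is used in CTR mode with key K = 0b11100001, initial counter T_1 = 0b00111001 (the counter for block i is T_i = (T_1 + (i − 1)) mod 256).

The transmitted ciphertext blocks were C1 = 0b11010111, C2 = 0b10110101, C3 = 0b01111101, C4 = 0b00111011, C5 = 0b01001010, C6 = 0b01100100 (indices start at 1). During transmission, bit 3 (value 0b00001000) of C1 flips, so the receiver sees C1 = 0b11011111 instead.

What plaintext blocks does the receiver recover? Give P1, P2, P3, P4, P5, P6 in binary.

P1 = 0b00000111, P2 = 0b01101110, P3 = 0b10100111, P4 = 0b11100110, P5 = 0b10010110, P6 = 0b10111011

CTR decryption: S_i = E(K, T_i) where T_i is the counter for block i; P_i = C_i ⊕ S_i.
Only C1 changed, to 0b11011111. In CTR, a change in C_i flips the same bit in P_i only; the keystream is unaffected. Decrypting the received ciphertext:
P1: T = 0b00111001, S = E(K, T) = 0b11011000; 0b11011111 ⊕ 0b11011000 = 0b00000111.
P2: T = 0b00111010, S = E(K, T) = 0b11011011; 0b10110101 ⊕ 0b11011011 = 0b01101110.
P3: T = 0b00111011, S = E(K, T) = 0b11011010; 0b01111101 ⊕ 0b11011010 = 0b10100111.
P4: T = 0b00111100, S = E(K, T) = 0b11011101; 0b00111011 ⊕ 0b11011101 = 0b11100110.
P5: T = 0b00111101, S = E(K, T) = 0b11011100; 0b01001010 ⊕ 0b11011100 = 0b10010110.
P6: T = 0b00111110, S = E(K, T) = 0b11011111; 0b01100100 ⊕ 0b11011111 = 0b10111011.
Blocks that differ from the original plaintext: P1.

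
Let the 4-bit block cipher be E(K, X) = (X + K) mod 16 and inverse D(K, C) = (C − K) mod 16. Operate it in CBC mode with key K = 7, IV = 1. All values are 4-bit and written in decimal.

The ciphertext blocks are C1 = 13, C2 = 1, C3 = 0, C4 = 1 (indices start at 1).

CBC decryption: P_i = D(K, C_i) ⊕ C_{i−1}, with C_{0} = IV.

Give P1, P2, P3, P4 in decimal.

P1 = 7, P2 = 7, P3 = 8, P4 = 10

P1: D(K, 13) = 6; 6 ⊕ 1 = 7.
P2: D(K, 1) = 10; 10 ⊕ 13 = 7.
P3: D(K, 0) = 9; 9 ⊕ 1 = 8.
P4: D(K, 1) = 10; 10 ⊕ 0 = 10.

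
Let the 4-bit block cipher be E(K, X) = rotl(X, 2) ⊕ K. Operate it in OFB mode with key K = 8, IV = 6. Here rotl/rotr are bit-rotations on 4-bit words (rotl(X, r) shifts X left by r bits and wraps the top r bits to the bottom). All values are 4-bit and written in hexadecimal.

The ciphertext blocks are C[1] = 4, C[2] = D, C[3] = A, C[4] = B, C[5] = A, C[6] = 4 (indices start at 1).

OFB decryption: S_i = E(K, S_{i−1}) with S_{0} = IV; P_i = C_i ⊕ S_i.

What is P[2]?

P[1]: S = E(K, 6) = 1; 4 ⊕ 1 = 5.
P[2]: S = E(K, 1) = C; D ⊕ C = 1.

P[2] = 1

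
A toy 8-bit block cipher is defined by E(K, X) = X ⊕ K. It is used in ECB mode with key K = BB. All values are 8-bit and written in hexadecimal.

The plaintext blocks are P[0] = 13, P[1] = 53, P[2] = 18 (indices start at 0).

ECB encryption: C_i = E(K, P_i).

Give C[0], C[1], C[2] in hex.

C[0] = A8, C[1] = E8, C[2] = A3

C[0]: E(K, 13) = A8.
C[1]: E(K, 53) = E8.
C[2]: E(K, 18) = A3.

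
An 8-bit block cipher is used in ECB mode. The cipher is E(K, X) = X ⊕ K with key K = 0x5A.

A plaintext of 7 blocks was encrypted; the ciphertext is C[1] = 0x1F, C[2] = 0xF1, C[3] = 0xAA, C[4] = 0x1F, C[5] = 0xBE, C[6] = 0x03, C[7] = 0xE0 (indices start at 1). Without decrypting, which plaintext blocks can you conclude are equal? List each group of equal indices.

P[1] = P[4]

ECB encrypts each block independently with the same key, so equal ciphertext blocks imply equal plaintext blocks.
C[1] = C[4] = 0x1F, so P[1] = P[4].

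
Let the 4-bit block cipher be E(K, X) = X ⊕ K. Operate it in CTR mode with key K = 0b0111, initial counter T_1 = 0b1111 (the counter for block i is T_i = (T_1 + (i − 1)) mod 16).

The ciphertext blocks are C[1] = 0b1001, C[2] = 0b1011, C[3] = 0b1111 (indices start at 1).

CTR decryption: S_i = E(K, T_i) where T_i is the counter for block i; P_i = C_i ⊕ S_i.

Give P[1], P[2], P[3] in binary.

P[1]: T = 0b1111, S = E(K, T) = 0b1000; 0b1001 ⊕ 0b1000 = 0b0001.
P[2]: T = 0b0000, S = E(K, T) = 0b0111; 0b1011 ⊕ 0b0111 = 0b1100.
P[3]: T = 0b0001, S = E(K, T) = 0b0110; 0b1111 ⊕ 0b0110 = 0b1001.

P[1] = 0b0001, P[2] = 0b1100, P[3] = 0b1001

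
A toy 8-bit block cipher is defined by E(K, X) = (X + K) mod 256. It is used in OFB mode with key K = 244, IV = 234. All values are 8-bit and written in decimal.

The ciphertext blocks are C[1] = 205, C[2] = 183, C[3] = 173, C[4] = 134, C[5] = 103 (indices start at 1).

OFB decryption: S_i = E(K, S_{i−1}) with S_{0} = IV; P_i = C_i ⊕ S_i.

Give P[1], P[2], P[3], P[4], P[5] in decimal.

P[1] = 19, P[2] = 101, P[3] = 107, P[4] = 60, P[5] = 201

P[1]: S = E(K, 234) = 222; 205 ⊕ 222 = 19.
P[2]: S = E(K, 222) = 210; 183 ⊕ 210 = 101.
P[3]: S = E(K, 210) = 198; 173 ⊕ 198 = 107.
P[4]: S = E(K, 198) = 186; 134 ⊕ 186 = 60.
P[5]: S = E(K, 186) = 174; 103 ⊕ 174 = 201.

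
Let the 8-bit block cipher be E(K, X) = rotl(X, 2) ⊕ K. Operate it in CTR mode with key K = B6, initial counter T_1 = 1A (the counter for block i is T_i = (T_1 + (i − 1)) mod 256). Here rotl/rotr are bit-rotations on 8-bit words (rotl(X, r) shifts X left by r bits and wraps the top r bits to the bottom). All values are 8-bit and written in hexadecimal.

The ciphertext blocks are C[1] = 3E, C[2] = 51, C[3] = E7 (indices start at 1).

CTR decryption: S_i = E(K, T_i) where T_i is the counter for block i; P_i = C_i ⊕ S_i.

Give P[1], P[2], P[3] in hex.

P[1]: T = 1A, S = E(K, T) = DE; 3E ⊕ DE = E0.
P[2]: T = 1B, S = E(K, T) = DA; 51 ⊕ DA = 8B.
P[3]: T = 1C, S = E(K, T) = C6; E7 ⊕ C6 = 21.

P[1] = E0, P[2] = 8B, P[3] = 21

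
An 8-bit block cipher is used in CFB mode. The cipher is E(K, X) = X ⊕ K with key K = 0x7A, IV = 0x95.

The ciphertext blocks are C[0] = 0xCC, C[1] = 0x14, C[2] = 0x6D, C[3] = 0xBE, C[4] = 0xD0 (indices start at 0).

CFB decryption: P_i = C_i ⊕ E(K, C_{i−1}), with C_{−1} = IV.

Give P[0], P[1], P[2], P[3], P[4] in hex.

P[0] = 0x23, P[1] = 0xA2, P[2] = 0x03, P[3] = 0xA9, P[4] = 0x14

P[0]: E(K, 0x95) = 0xEF; 0xCC ⊕ 0xEF = 0x23.
P[1]: E(K, 0xCC) = 0xB6; 0x14 ⊕ 0xB6 = 0xA2.
P[2]: E(K, 0x14) = 0x6E; 0x6D ⊕ 0x6E = 0x03.
P[3]: E(K, 0x6D) = 0x17; 0xBE ⊕ 0x17 = 0xA9.
P[4]: E(K, 0xBE) = 0xC4; 0xD0 ⊕ 0xC4 = 0x14.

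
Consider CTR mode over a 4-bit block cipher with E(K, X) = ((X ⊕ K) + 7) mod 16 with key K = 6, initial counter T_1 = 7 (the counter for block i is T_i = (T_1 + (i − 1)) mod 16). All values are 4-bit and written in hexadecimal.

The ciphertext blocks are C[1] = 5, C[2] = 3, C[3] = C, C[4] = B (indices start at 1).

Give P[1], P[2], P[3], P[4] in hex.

P[1] = D, P[2] = 6, P[3] = A, P[4] = 8

CTR decryption: S_i = E(K, T_i) where T_i is the counter for block i; P_i = C_i ⊕ S_i.
P[1]: T = 7, S = E(K, T) = 8; 5 ⊕ 8 = D.
P[2]: T = 8, S = E(K, T) = 5; 3 ⊕ 5 = 6.
P[3]: T = 9, S = E(K, T) = 6; C ⊕ 6 = A.
P[4]: T = A, S = E(K, T) = 3; B ⊕ 3 = 8.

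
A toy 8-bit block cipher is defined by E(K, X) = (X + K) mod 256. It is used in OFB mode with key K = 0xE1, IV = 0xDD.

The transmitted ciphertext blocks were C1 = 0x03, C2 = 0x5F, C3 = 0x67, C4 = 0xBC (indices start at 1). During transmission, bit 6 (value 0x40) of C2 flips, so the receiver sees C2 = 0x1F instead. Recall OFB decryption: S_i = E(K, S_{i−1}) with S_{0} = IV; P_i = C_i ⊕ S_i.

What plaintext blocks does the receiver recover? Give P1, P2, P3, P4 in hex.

Only C2 changed, to 0x1F. In OFB, a change in C_i flips the same bit in P_i only; the keystream is unaffected. Decrypting the received ciphertext:
P1: S = E(K, 0xDD) = 0xBE; 0x03 ⊕ 0xBE = 0xBD.
P2: S = E(K, 0xBE) = 0x9F; 0x1F ⊕ 0x9F = 0x80.
P3: S = E(K, 0x9F) = 0x80; 0x67 ⊕ 0x80 = 0xE7.
P4: S = E(K, 0x80) = 0x61; 0xBC ⊕ 0x61 = 0xDD.
Blocks that differ from the original plaintext: P2.

P1 = 0xBD, P2 = 0x80, P3 = 0xE7, P4 = 0xDD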